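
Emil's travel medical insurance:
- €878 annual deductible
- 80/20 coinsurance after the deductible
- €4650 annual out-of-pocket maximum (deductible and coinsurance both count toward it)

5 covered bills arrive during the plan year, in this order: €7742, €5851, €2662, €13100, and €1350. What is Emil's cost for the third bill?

Claim 1 — €7742: deductible takes €878, €6864 remains; 20% of €6864 = €1372.80. Cost to traveler: €2250.80. OOP to date €2250.80.
Claim 2 — €5851: deductible met; 20% of €5851 = €1170.20. Cost to traveler: €1170.20. OOP to date €3421.
Claim 3 — €2662: 20% coinsurance on €2662 = €532.40. Cost to traveler: €532.40. OOP to date €3953.40.

€532.40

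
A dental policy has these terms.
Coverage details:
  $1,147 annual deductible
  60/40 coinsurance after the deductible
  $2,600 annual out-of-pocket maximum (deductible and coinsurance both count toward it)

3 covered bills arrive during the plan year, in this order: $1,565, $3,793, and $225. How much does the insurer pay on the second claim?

$2,507.20

Claim 1 — $1,565: deductible takes $1,147, $418 remains; 40% of $418 = $167.20. Patient pays $1,314.20; OOP now $1,314.20. Insurer: $1,565 − $1,314.20 = $250.80.
Claim 2 — $3,793: 40% coinsurance on $3,793 = $1,517.20. Adding that to $1,314.20 gives $2,831.40, past the $2,600 cap; patient pays only $2,600 − $1,314.20 = $1,285.80. Plan pays $3,793 − $1,285.80 = $2,507.20.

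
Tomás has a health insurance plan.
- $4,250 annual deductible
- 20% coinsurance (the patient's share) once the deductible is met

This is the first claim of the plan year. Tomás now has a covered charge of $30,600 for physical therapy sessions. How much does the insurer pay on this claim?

$21,080

The full $4,250 deductible is still open; $4,250 of this bill applies to it.
The remaining $26,350 (= $30,600 − $4,250) moves to coinsurance.
Coinsurance: $26,350 × 20% = $5,270.
That puts the patient's cost at $4,250 + $5,270 = $9,520.
The insurer covers the remainder: $30,600 − $9,520 = $21,080.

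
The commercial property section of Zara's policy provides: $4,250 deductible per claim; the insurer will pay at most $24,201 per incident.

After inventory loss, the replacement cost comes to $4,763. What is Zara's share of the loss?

After the deductible, $4,763 − $4,250 = $513 remains.
$513 is within the $24,201 limit, so the insurer pays $513.
Out of pocket: $4,763 − $513 = $4,250.

$4,250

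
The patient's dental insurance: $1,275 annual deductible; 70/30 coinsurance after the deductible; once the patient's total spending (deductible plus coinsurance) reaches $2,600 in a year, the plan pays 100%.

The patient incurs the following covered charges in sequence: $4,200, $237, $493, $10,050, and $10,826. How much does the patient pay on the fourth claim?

$228.50

#1 ($4,200): $1,275 finishes the deductible; $2,925 goes to coinsurance; coinsurance $2,925 × 30% = $877.50. Cost to patient: $2,152.50. OOP to date $2,152.50.
#2 ($237): 30% coinsurance on $237 = $71.10. Cost to patient: $71.10. OOP to date $2,223.60.
#3 ($493): deductible already satisfied, so patient's share is 30% × $493 = $147.90. Cost to patient: $147.90. OOP to date $2,371.50.
#4 ($10,050): deductible met; 30% of $10,050 = $3,015. OOP would hit $5,386.50 > $2,600, so the cap limits the patient to $2,600 − $2,371.50 = $228.50.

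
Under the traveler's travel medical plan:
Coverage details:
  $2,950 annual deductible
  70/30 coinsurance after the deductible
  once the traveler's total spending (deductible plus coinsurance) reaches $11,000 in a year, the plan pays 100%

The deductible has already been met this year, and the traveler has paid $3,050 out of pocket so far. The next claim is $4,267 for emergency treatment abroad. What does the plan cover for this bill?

$2,986.90

The deductible is already satisfied, so the full bill goes to coinsurance.
30% of $4,267 = $1,280.10 falls to the traveler.
Year-to-date out-of-pocket becomes $3,050 + $1,280.10 = $4,330.10, still under the $11,000 maximum, so no cap applies.
The insurer covers the remainder: $4,267 − $1,280.10 = $2,986.90.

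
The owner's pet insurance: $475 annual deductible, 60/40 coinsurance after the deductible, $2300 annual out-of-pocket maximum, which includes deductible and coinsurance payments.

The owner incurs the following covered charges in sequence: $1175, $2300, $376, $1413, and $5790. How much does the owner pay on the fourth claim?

Claim 1 — $1175: $475 to deductible, leaving $700; coinsurance $700 × 40% = $280. Owner pays $755; OOP now $755.
Claim 2 — $2300: deductible met; 40% of $2300 = $920. Cost to owner: $920. OOP to date $1675.
Claim 3 — $376: 40% coinsurance on $376 = $150.40. Owner owes $150.40 (running OOP $1825.40).
Claim 4 — $1413: deductible already satisfied, so owner's share is 40% × $1413 = $565.20. That would push OOP to $2390.60, over the $2300 cap, so owner pays $2300 − $1825.40 = $474.60.

$474.60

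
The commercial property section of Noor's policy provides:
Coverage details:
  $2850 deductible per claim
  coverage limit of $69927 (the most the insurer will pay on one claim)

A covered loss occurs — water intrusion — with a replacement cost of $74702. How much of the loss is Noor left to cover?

Subtract the deductible: $74702 − $2850 = $71852.
$71852 exceeds the $69927 limit, so the insurer pays the limit: $69927.
Business's share is the uncovered remainder: $74702 − $69927 = $4775.

$4775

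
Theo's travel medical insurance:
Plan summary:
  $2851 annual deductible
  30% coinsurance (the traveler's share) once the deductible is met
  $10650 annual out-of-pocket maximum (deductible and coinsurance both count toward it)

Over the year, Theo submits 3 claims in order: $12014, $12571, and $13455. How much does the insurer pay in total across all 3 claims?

#1 ($12014): deductible takes $2851, $9163 remains; 30% of $9163 = $2748.90. Traveler owes $5599.90 (running OOP $5599.90). Plan pays $12014 − $5599.90 = $6414.10.
#2 ($12571): deductible met; 30% of $12571 = $3771.30. Cost to traveler: $3771.30. OOP to date $9371.20. Insurer: $12571 − $3771.30 = $8799.70.
#3 ($13455): 30% coinsurance on $13455 = $4036.50. OOP would hit $13407.70 > $10650, so the cap limits the traveler to $10650 − $9371.20 = $1278.80. Insurer: $13455 − $1278.80 = $12176.20.
Insurer total: $6414.10 + $8799.70 + $12176.20 = $27390.

$27390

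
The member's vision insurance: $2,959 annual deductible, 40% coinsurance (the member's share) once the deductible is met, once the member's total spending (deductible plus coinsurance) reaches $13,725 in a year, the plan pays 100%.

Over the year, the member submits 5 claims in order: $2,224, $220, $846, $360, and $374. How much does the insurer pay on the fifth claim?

Bill 1, $2,224: all of it applies to the deductible. Member pays $2,224; OOP now $2,224. Insurer: $2,224 − $2,224 = $0.
Bill 2, $220: all of it applies to the deductible. Member owes $220 (running OOP $2,444). Insurer: $220 − $220 = $0.
Bill 3, $846: deductible takes $515, $331 remains; coinsurance $331 × 40% = $132.40. Cost to member: $647.40. OOP to date $3,091.40. Plan pays $846 − $647.40 = $198.60.
Bill 4, $360: deductible already satisfied, so member's share is 40% × $360 = $144. Member owes $144 (running OOP $3,235.40). Plan pays $360 − $144 = $216.
Bill 5, $374: deductible met; 40% of $374 = $149.60. Member pays $149.60; OOP now $3,385. Insurer: $374 − $149.60 = $224.40.

$224.40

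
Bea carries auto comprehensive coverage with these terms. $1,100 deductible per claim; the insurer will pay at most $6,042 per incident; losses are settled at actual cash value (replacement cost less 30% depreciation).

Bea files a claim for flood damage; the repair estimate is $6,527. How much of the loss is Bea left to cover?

$3,058.10

Depreciate 30%: the covered value is $6,527 × 0.7 = $4,568.90.
Less the $1,100 deductible: $4,568.90 − $1,100 = $3,468.90.
That's under the $6,042 cap, so the insurer reimburses the full $3,468.90.
Out of pocket: $6,527 − $3,468.90 = $3,058.10.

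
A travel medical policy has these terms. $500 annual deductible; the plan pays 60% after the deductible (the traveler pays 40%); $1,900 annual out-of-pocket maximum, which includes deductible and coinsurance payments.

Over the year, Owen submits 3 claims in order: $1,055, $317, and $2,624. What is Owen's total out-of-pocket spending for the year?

$1,898.40

Bill 1, $1,055: deductible takes $500, $555 remains; 40% of $555 = $222. Cost to traveler: $722. OOP to date $722.
Bill 2, $317: deductible met; 40% of $317 = $126.80. Cost to traveler: $126.80. OOP to date $848.80.
Bill 3, $2,624: deductible already satisfied, so traveler's share is 40% × $2,624 = $1,049.60. Traveler pays $1,049.60; OOP now $1,898.40.
Summing the traveler's payments: $722 + $126.80 + $1,049.60 = $1,898.40.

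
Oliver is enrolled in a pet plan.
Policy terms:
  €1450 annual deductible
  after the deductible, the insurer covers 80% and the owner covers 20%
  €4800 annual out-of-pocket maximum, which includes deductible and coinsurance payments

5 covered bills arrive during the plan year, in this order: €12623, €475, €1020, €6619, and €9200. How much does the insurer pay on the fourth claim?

Claim 1 — €12623: €1450 finishes the deductible; €11173 goes to coinsurance; coinsurance €11173 × 20% = €2234.60. Cost to owner: €3684.60. OOP to date €3684.60. Insurer: €12623 − €3684.60 = €8938.40.
Claim 2 — €475: deductible met; 20% of €475 = €95. Owner pays €95; OOP now €3779.60. Plan pays €475 − €95 = €380.
Claim 3 — €1020: deductible already satisfied, so owner's share is 20% × €1020 = €204. Owner owes €204 (running OOP €3983.60). Insurer: €1020 − €204 = €816.
Claim 4 — €6619: deductible met; 20% of €6619 = €1323.80. That would push OOP to €5307.40, over the €4800 cap, so owner pays €4800 − €3983.60 = €816.40. Insurer: €6619 − €816.40 = €5802.60.

€5802.60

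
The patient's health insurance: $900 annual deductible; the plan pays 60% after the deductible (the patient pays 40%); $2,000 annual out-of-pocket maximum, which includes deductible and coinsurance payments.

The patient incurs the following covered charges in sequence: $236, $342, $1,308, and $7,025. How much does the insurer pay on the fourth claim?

Claim 1 ($236): fully absorbed by the deductible. Patient owes $236 (running OOP $236). Insurer: $236 − $236 = $0.
Claim 2 ($342): entire amount goes to the deductible. Patient pays $342; OOP now $578. Plan pays $342 − $342 = $0.
Claim 3 ($1,308): $322 to deductible, leaving $986; coinsurance $986 × 40% = $394.40. Patient pays $716.40; OOP now $1,294.40. Insurer: $1,308 − $716.40 = $591.60.
Claim 4 ($7,025): deductible met; 40% of $7,025 = $2,810. That would push OOP to $4,104.40, over the $2,000 cap, so patient pays $2,000 − $1,294.40 = $705.60. Insurer: $7,025 − $705.60 = $6,319.40.

$6,319.40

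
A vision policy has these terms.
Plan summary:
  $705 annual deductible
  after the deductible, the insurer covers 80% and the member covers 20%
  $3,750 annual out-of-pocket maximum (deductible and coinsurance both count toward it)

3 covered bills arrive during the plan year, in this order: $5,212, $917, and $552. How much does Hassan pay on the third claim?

$110.40

#1 ($5,212): deductible takes $705, $4,507 remains; member's 20% is $901.40. Member pays $1,606.40; OOP now $1,606.40.
#2 ($917): deductible met; 20% of $917 = $183.40. Cost to member: $183.40. OOP to date $1,789.80.
#3 ($552): deductible met; 20% of $552 = $110.40. Member owes $110.40 (running OOP $1,900.20).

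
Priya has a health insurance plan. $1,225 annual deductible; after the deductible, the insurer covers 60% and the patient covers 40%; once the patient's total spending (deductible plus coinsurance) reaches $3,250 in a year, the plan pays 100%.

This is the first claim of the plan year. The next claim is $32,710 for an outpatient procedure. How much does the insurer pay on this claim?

Nothing has been paid toward the $1,225 deductible, so the first $1,225 of this charge is applied there.
The remaining $31,485 (= $32,710 − $1,225) moves to coinsurance.
40% of $31,485 = $12,594 falls to the patient.
Patient responsibility before any cap: $1,225 + $12,594 = $13,819.
That would bring total out-of-pocket to $13,819, past the $3,250 cap. The patient is capped at $3,250 − $0 = $3,250 on this claim.
The insurer covers the remainder: $32,710 − $3,250 = $29,460.

$29,460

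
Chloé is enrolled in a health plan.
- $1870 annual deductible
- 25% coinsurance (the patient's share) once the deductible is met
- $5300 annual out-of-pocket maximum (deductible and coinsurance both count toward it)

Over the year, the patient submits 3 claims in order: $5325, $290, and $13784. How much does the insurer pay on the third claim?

Claim 1 ($5325): $1870 finishes the deductible; $3455 goes to coinsurance; coinsurance $3455 × 25% = $863.75. Cost to patient: $2733.75. OOP to date $2733.75. Insurer: $5325 − $2733.75 = $2591.25.
Claim 2 ($290): 25% coinsurance on $290 = $72.50. Patient pays $72.50; OOP now $2806.25. Insurer: $290 − $72.50 = $217.50.
Claim 3 ($13784): deductible already satisfied, so patient's share is 25% × $13784 = $3446. Adding that to $2806.25 gives $6252.25, past the $5300 cap; patient pays only $5300 − $2806.25 = $2493.75. Plan pays $13784 − $2493.75 = $11290.25.

$11290.25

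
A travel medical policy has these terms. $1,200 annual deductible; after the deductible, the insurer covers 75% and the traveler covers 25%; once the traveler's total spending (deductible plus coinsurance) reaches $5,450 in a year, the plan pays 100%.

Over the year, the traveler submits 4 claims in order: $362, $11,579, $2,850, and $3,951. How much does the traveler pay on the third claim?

Claim 1 — $362: entire amount goes to the deductible. Traveler pays $362; OOP now $362.
Claim 2 — $11,579: deductible takes $838, $10,741 remains; traveler's 25% is $2,685.25. Traveler pays $3,523.25; OOP now $3,885.25.
Claim 3 — $2,850: 25% coinsurance on $2,850 = $712.50. Traveler owes $712.50 (running OOP $4,597.75).

$712.50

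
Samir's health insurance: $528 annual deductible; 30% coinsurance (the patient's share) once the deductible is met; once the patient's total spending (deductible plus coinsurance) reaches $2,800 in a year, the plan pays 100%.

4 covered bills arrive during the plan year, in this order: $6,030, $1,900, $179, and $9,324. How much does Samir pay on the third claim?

$51.40

#1 ($6,030): $528 finishes the deductible; $5,502 goes to coinsurance; 30% of $5,502 = $1,650.60. Patient pays $2,178.60; OOP now $2,178.60.
#2 ($1,900): deductible met; 30% of $1,900 = $570. Cost to patient: $570. OOP to date $2,748.60.
#3 ($179): 30% coinsurance on $179 = $53.70. That would push OOP to $2,802.30, over the $2,800 cap, so patient pays $2,800 − $2,748.60 = $51.40.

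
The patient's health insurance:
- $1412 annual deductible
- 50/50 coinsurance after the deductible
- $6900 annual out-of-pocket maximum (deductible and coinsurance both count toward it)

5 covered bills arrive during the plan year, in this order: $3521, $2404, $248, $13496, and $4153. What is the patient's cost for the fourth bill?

Bill 1, $3521: $1412 to deductible, leaving $2109; 50% of $2109 = $1054.50. Cost to patient: $2466.50. OOP to date $2466.50.
Bill 2, $2404: deductible met; 50% of $2404 = $1202. Cost to patient: $1202. OOP to date $3668.50.
Bill 3, $248: 50% coinsurance on $248 = $124. Patient owes $124 (running OOP $3792.50).
Bill 4, $13496: deductible met; 50% of $13496 = $6748. OOP would hit $10540.50 > $6900, so the cap limits the patient to $6900 − $3792.50 = $3107.50.

$3107.50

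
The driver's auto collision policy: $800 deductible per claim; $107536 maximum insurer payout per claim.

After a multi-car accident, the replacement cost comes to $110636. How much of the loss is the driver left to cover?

Less the $800 deductible: $110636 − $800 = $109836.
The $107536 per-incident cap binds; insurer pays $107536.
Out of pocket: $110636 − $107536 = $3100.

$3100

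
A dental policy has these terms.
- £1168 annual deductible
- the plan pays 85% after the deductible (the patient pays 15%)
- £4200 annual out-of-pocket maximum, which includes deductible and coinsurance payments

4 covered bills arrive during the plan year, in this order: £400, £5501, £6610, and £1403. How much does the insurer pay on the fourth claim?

Claim 1 — £400: fully absorbed by the deductible. Cost to patient: £400. OOP to date £400. Plan pays £400 − £400 = £0.
Claim 2 — £5501: deductible takes £768, £4733 remains; 15% of £4733 = £709.95. Patient pays £1477.95; OOP now £1877.95. Insurer: £5501 − £1477.95 = £4023.05.
Claim 3 — £6610: 15% coinsurance on £6610 = £991.50. Patient pays £991.50; OOP now £2869.45. Insurer: £6610 − £991.50 = £5618.50.
Claim 4 — £1403: deductible already satisfied, so patient's share is 15% × £1403 = £210.45. Cost to patient: £210.45. OOP to date £3079.90. Plan pays £1403 − £210.45 = £1192.55.

£1192.55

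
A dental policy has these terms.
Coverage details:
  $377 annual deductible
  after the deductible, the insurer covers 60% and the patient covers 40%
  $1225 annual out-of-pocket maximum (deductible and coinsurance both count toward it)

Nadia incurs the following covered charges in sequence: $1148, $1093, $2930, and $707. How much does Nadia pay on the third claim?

Claim 1 ($1148): deductible takes $377, $771 remains; patient's 40% is $308.40. Patient pays $685.40; OOP now $685.40.
Claim 2 ($1093): deductible already satisfied, so patient's share is 40% × $1093 = $437.20. Patient owes $437.20 (running OOP $1122.60).
Claim 3 ($2930): 40% coinsurance on $2930 = $1172. OOP would hit $2294.60 > $1225, so the cap limits the patient to $1225 − $1122.60 = $102.40.

$102.40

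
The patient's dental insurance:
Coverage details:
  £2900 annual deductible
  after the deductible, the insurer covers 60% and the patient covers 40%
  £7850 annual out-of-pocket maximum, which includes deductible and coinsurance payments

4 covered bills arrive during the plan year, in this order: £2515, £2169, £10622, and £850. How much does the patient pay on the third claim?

£4236.40

Claim 1 — £2515: entire amount goes to the deductible. Patient owes £2515 (running OOP £2515).
Claim 2 — £2169: deductible takes £385, £1784 remains; 40% of £1784 = £713.60. Patient pays £1098.60; OOP now £3613.60.
Claim 3 — £10622: deductible met; 40% of £10622 = £4248.80. Adding that to £3613.60 gives £7862.40, past the £7850 cap; patient pays only £7850 − £3613.60 = £4236.40.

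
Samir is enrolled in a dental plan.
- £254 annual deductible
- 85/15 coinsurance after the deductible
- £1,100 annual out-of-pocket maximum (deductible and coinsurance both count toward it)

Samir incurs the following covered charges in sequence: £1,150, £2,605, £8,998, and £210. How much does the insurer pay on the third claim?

#1 (£1,150): deductible takes £254, £896 remains; 15% of £896 = £134.40. Patient owes £388.40 (running OOP £388.40). Insurer: £1,150 − £388.40 = £761.60.
#2 (£2,605): deductible met; 15% of £2,605 = £390.75. Cost to patient: £390.75. OOP to date £779.15. Insurer: £2,605 − £390.75 = £2,214.25.
#3 (£8,998): deductible met; 15% of £8,998 = £1,349.70. OOP would hit £2,128.85 > £1,100, so the cap limits the patient to £1,100 − £779.15 = £320.85. Plan pays £8,998 − £320.85 = £8,677.15.

£8,677.15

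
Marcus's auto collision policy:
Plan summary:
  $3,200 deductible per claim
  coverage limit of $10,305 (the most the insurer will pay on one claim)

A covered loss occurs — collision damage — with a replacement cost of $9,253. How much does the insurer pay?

$6,053

After the deductible, $9,253 − $3,200 = $6,053 remains.
$6,053 ≤ $10,305, so the limit doesn't bind; insurer pays $6,053.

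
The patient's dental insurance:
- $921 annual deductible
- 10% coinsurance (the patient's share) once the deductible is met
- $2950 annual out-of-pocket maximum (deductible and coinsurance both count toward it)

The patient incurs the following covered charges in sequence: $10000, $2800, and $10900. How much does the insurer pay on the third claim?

Claim 1 ($10000): $921 finishes the deductible; $9079 goes to coinsurance; 10% of $9079 = $907.90. Patient pays $1828.90; OOP now $1828.90. Plan pays $10000 − $1828.90 = $8171.10.
Claim 2 ($2800): deductible met; 10% of $2800 = $280. Cost to patient: $280. OOP to date $2108.90. Plan pays $2800 − $280 = $2520.
Claim 3 ($10900): deductible met; 10% of $10900 = $1090. That would push OOP to $3198.90, over the $2950 cap, so patient pays $2950 − $2108.90 = $841.10. Plan pays $10900 − $841.10 = $10058.90.

$10058.90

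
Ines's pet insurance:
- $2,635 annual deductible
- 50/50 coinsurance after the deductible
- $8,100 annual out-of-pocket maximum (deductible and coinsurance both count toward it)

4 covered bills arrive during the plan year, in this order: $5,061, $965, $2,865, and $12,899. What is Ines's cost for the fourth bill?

$2,337

Claim 1 ($5,061): $2,635 to deductible, leaving $2,426; owner's 50% is $1,213. Owner pays $3,848; OOP now $3,848.
Claim 2 ($965): deductible already satisfied, so owner's share is 50% × $965 = $482.50. Owner owes $482.50 (running OOP $4,330.50).
Claim 3 ($2,865): deductible already satisfied, so owner's share is 50% × $2,865 = $1,432.50. Owner owes $1,432.50 (running OOP $5,763).
Claim 4 ($12,899): 50% coinsurance on $12,899 = $6,449.50. That would push OOP to $12,212.50, over the $8,100 cap, so owner pays $8,100 − $5,763 = $2,337.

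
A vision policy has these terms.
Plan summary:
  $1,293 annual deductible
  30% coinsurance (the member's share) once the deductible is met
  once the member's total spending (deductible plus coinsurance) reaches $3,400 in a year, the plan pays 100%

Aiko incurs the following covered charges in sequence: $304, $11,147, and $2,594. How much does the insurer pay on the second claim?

$8,051

Claim 1 — $304: fully absorbed by the deductible. Cost to member: $304. OOP to date $304. Insurer: $304 − $304 = $0.
Claim 2 — $11,147: deductible takes $989, $10,158 remains; member's 30% is $3,047.40. Deductible plus coinsurance: $989 + $3,047.40 = $4,036.40. OOP would hit $4,340.40 > $3,400, so the cap limits the member to $3,400 − $304 = $3,096. Plan pays $11,147 − $3,096 = $8,051.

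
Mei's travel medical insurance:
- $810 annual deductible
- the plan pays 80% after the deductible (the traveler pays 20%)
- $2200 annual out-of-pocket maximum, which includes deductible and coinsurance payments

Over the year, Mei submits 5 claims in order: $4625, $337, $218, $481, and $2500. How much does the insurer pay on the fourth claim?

$384.80

#1 ($4625): deductible takes $810, $3815 remains; coinsurance $3815 × 20% = $763. Cost to traveler: $1573. OOP to date $1573. Plan pays $4625 − $1573 = $3052.
#2 ($337): deductible already satisfied, so traveler's share is 20% × $337 = $67.40. Traveler pays $67.40; OOP now $1640.40. Insurer: $337 − $67.40 = $269.60.
#3 ($218): 20% coinsurance on $218 = $43.60. Cost to traveler: $43.60. OOP to date $1684. Insurer: $218 − $43.60 = $174.40.
#4 ($481): deductible met; 20% of $481 = $96.20. Traveler owes $96.20 (running OOP $1780.20). Plan pays $481 − $96.20 = $384.80.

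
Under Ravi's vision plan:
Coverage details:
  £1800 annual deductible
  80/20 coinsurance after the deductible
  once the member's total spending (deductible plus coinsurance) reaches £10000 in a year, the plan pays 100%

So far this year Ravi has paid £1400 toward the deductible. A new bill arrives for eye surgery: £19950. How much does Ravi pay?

£1400 of the £1800 deductible is already met, leaving £400.
The remaining £19550 (= £19950 − £400) moves to coinsurance.
20% of £19550 = £3910 falls to the member.
So the member owes £400 + £3910 = £4310 before any cap.
Year-to-date out-of-pocket becomes £1400 + £4310 = £5710, still under the £10000 maximum, so no cap applies.

£4310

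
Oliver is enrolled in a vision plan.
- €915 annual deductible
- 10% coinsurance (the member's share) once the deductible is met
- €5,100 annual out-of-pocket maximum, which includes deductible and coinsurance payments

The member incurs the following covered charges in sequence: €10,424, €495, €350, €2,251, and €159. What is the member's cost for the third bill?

Claim 1 — €10,424: €915 to deductible, leaving €9,509; member's 10% is €950.90. Cost to member: €1,865.90. OOP to date €1,865.90.
Claim 2 — €495: 10% coinsurance on €495 = €49.50. Member pays €49.50; OOP now €1,915.40.
Claim 3 — €350: deductible met; 10% of €350 = €35. Cost to member: €35. OOP to date €1,950.40.

€35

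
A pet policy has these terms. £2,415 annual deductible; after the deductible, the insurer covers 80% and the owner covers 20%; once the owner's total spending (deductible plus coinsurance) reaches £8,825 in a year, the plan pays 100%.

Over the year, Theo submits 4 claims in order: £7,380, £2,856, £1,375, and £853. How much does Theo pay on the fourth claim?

Claim 1 (£7,380): £2,415 to deductible, leaving £4,965; 20% of £4,965 = £993. Owner owes £3,408 (running OOP £3,408).
Claim 2 (£2,856): 20% coinsurance on £2,856 = £571.20. Owner pays £571.20; OOP now £3,979.20.
Claim 3 (£1,375): deductible already satisfied, so owner's share is 20% × £1,375 = £275. Owner owes £275 (running OOP £4,254.20).
Claim 4 (£853): deductible met; 20% of £853 = £170.60. Cost to owner: £170.60. OOP to date £4,424.80.

£170.60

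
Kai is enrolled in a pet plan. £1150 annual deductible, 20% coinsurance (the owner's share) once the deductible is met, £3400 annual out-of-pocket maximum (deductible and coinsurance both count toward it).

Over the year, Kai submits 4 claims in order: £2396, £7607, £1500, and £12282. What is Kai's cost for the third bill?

£300

Claim 1 (£2396): £1150 finishes the deductible; £1246 goes to coinsurance; coinsurance £1246 × 20% = £249.20. Cost to owner: £1399.20. OOP to date £1399.20.
Claim 2 (£7607): 20% coinsurance on £7607 = £1521.40. Cost to owner: £1521.40. OOP to date £2920.60.
Claim 3 (£1500): deductible already satisfied, so owner's share is 20% × £1500 = £300. Owner owes £300 (running OOP £3220.60).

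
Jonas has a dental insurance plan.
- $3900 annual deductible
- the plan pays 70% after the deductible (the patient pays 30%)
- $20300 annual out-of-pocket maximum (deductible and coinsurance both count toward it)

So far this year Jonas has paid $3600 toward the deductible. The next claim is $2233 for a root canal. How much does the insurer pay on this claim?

$1353.10

Deductible still to meet: $3900 − $3600 = $300.
That leaves $2233 − $300 = $1933 for coinsurance.
Coinsurance: $1933 × 30% = $579.90.
So the patient owes $300 + $579.90 = $879.90 before any cap.
Cumulative spending $3600 + $879.90 = $4479.90 stays under the $20300 maximum.
The plan picks up $2233 − $879.90 = $1353.10.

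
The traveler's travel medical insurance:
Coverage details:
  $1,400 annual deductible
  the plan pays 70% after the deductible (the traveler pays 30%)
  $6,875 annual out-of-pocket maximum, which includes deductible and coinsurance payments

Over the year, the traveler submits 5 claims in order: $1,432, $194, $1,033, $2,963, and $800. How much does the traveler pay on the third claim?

$309.90

#1 ($1,432): $1,400 to deductible, leaving $32; 30% of $32 = $9.60. Traveler owes $1,409.60 (running OOP $1,409.60).
#2 ($194): deductible already satisfied, so traveler's share is 30% × $194 = $58.20. Traveler owes $58.20 (running OOP $1,467.80).
#3 ($1,033): deductible met; 30% of $1,033 = $309.90. Traveler pays $309.90; OOP now $1,777.70.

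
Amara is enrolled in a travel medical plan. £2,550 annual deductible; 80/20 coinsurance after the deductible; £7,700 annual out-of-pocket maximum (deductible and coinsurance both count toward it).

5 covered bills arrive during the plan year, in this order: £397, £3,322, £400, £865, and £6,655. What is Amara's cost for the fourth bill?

Claim 1 (£397): fully absorbed by the deductible. Traveler owes £397 (running OOP £397).
Claim 2 (£3,322): deductible takes £2,153, £1,169 remains; traveler's 20% is £233.80. Cost to traveler: £2,386.80. OOP to date £2,783.80.
Claim 3 (£400): 20% coinsurance on £400 = £80. Cost to traveler: £80. OOP to date £2,863.80.
Claim 4 (£865): deductible already satisfied, so traveler's share is 20% × £865 = £173. Cost to traveler: £173. OOP to date £3,036.80.

£173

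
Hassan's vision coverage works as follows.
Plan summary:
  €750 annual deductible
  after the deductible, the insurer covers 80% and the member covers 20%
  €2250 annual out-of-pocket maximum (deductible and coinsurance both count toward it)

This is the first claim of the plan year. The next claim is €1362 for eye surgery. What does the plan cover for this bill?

€489.60

Nothing has been paid toward the €750 deductible, so the first €750 of this charge is applied there.
After the €750 deductible portion, €1362 − €750 = €612 is subject to coinsurance.
Member's 20% share of €612 is €122.40.
Member responsibility before any cap: €750 + €122.40 = €872.40.
Year-to-date out-of-pocket becomes €0 + €872.40 = €872.40, still under the €2250 maximum, so no cap applies.
The plan picks up €1362 − €872.40 = €489.60.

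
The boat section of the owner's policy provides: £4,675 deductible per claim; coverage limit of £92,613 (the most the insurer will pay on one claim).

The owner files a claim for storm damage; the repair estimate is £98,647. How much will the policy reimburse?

Subtract the deductible: £98,647 − £4,675 = £93,972.
Since £93,972 > £92,613, the payout is capped at £92,613.

£92,613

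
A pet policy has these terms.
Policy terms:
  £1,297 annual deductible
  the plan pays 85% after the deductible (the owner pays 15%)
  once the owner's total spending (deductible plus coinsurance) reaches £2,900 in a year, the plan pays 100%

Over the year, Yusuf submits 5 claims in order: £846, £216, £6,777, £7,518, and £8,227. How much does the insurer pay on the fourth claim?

£6,896.30

#1 (£846): fully absorbed by the deductible. Owner pays £846; OOP now £846. Plan pays £846 − £846 = £0.
#2 (£216): entire amount goes to the deductible. Cost to owner: £216. OOP to date £1,062. Plan pays £216 − £216 = £0.
#3 (£6,777): £235 to deductible, leaving £6,542; coinsurance £6,542 × 15% = £981.30. Owner pays £1,216.30; OOP now £2,278.30. Plan pays £6,777 − £1,216.30 = £5,560.70.
#4 (£7,518): 15% coinsurance on £7,518 = £1,127.70. Adding that to £2,278.30 gives £3,406, past the £2,900 cap; owner pays only £2,900 − £2,278.30 = £621.70. Insurer: £7,518 − £621.70 = £6,896.30.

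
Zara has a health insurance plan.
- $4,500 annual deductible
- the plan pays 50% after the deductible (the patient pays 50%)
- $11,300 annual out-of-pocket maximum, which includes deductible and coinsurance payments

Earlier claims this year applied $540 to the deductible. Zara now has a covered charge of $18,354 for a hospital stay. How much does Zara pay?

Remaining deductible: $4,500 − $540 = $3,960.
That leaves $18,354 − $3,960 = $14,394 for coinsurance.
Patient's 50% share of $14,394 is $7,197.
That puts the patient's cost at $3,960 + $7,197 = $11,157 before any cap.
That would bring total out-of-pocket to $11,697, past the $11,300 cap. The patient is capped at $11,300 − $540 = $10,760 on this claim.

$10,760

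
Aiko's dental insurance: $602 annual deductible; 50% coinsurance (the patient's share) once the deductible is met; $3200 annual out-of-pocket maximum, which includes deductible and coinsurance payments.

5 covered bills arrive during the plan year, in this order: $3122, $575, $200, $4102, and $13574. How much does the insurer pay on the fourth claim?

Claim 1 — $3122: $602 finishes the deductible; $2520 goes to coinsurance; coinsurance $2520 × 50% = $1260. Patient pays $1862; OOP now $1862. Plan pays $3122 − $1862 = $1260.
Claim 2 — $575: deductible met; 50% of $575 = $287.50. Cost to patient: $287.50. OOP to date $2149.50. Insurer: $575 − $287.50 = $287.50.
Claim 3 — $200: 50% coinsurance on $200 = $100. Patient pays $100; OOP now $2249.50. Insurer: $200 − $100 = $100.
Claim 4 — $4102: 50% coinsurance on $4102 = $2051. Adding that to $2249.50 gives $4300.50, past the $3200 cap; patient pays only $3200 − $2249.50 = $950.50. Plan pays $4102 − $950.50 = $3151.50.

$3151.50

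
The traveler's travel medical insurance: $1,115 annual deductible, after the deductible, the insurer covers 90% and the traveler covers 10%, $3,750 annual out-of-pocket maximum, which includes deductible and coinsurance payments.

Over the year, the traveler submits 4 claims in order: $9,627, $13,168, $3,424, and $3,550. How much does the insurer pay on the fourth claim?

#1 ($9,627): $1,115 to deductible, leaving $8,512; traveler's 10% is $851.20. Traveler pays $1,966.20; OOP now $1,966.20. Plan pays $9,627 − $1,966.20 = $7,660.80.
#2 ($13,168): 10% coinsurance on $13,168 = $1,316.80. Traveler owes $1,316.80 (running OOP $3,283). Insurer: $13,168 − $1,316.80 = $11,851.20.
#3 ($3,424): deductible met; 10% of $3,424 = $342.40. Cost to traveler: $342.40. OOP to date $3,625.40. Insurer: $3,424 − $342.40 = $3,081.60.
#4 ($3,550): 10% coinsurance on $3,550 = $355. Adding that to $3,625.40 gives $3,980.40, past the $3,750 cap; traveler pays only $3,750 − $3,625.40 = $124.60. Plan pays $3,550 − $124.60 = $3,425.40.

$3,425.40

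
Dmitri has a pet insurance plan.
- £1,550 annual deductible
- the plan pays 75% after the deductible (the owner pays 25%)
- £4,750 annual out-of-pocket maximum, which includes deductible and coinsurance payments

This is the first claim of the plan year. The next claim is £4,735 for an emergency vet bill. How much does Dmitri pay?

Deductible not yet touched, so the first £1,550 of the bill goes to the deductible.
The remaining £3,185 (= £4,735 − £1,550) moves to coinsurance.
25% of £3,185 = £796.25 falls to the owner.
So the owner owes £1,550 + £796.25 = £2,346.25 before any cap.
Cumulative spending £0 + £2,346.25 = £2,346.25 stays under the £4,750 maximum.

£2,346.25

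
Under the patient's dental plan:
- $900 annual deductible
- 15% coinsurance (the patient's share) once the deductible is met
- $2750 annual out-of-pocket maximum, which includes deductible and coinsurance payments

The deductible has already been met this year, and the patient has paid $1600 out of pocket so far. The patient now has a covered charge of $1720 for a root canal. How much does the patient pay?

$258

The deductible is already satisfied, so the full bill goes to coinsurance.
15% of $1720 = $258 falls to the patient.
Cumulative spending $1600 + $258 = $1858 stays under the $2750 maximum.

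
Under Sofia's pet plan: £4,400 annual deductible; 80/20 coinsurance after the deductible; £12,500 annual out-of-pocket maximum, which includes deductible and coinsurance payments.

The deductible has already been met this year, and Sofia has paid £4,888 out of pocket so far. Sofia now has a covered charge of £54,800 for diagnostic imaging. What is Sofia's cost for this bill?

£7,612

With the deductible met, the entire £54,800 is subject to coinsurance.
Coinsurance: £54,800 × 20% = £10,960.
Adding £10,960 to the £4,888 already spent would give £15,848, which exceeds the £12,500 cap; the owner pays just £12,500 − £4,888 = £7,612.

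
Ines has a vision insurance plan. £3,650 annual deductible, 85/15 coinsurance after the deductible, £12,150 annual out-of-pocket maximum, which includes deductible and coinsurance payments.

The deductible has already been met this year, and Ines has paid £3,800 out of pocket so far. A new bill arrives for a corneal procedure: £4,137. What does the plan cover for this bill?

The deductible is already satisfied, so the full bill goes to coinsurance.
Coinsurance: £4,137 × 15% = £620.55.
Cumulative spending £3,800 + £620.55 = £4,420.55 stays under the £12,150 maximum.
Insurer pays the balance: £4,137 − £620.55 = £3,516.45.

£3,516.45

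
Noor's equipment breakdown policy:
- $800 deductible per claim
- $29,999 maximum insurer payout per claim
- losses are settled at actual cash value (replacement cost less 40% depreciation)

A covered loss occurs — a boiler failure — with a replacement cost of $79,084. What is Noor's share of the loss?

At 40% depreciation, ACV = $79,084 − $31,633.60 = $47,450.40.
Less the $800 deductible: $47,450.40 − $800 = $46,650.40.
The $29,999 per-incident cap binds; insurer pays $29,999.
Business owner's share is the uncovered remainder: $79,084 − $29,999 = $49,085.

$49,085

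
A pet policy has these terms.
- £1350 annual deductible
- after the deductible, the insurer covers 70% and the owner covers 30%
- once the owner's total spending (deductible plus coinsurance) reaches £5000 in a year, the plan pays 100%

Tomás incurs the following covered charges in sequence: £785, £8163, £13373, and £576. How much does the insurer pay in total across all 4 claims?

Claim 1 (£785): all of it applies to the deductible. Owner owes £785 (running OOP £785). Insurer: £785 − £785 = £0.
Claim 2 (£8163): £565 finishes the deductible; £7598 goes to coinsurance; 30% of £7598 = £2279.40. Cost to owner: £2844.40. OOP to date £3629.40. Plan pays £8163 − £2844.40 = £5318.60.
Claim 3 (£13373): deductible already satisfied, so owner's share is 30% × £13373 = £4011.90. That would push OOP to £7641.30, over the £5000 cap, so owner pays £5000 − £3629.40 = £1370.60. Plan pays £13373 − £1370.60 = £12002.40.
Claim 4 (£576): deductible already satisfied, so owner's share is 30% × £576 = £172.80. That would push OOP to £5172.80, over the £5000 cap, so owner pays £5000 − £5000 = £0. Insurer: £576 − £0 = £576.
Insurer total = bills − owner's total = £22897 − £5000 = £17897.

£17897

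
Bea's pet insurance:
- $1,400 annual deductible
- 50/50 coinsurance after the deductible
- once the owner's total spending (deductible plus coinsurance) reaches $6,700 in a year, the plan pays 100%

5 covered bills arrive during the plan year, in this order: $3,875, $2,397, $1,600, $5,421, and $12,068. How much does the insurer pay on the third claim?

Claim 1 — $3,875: $1,400 to deductible, leaving $2,475; owner's 50% is $1,237.50. Owner owes $2,637.50 (running OOP $2,637.50). Plan pays $3,875 − $2,637.50 = $1,237.50.
Claim 2 — $2,397: deductible already satisfied, so owner's share is 50% × $2,397 = $1,198.50. Owner pays $1,198.50; OOP now $3,836. Insurer: $2,397 − $1,198.50 = $1,198.50.
Claim 3 — $1,600: 50% coinsurance on $1,600 = $800. Owner pays $800; OOP now $4,636. Plan pays $1,600 − $800 = $800.

$800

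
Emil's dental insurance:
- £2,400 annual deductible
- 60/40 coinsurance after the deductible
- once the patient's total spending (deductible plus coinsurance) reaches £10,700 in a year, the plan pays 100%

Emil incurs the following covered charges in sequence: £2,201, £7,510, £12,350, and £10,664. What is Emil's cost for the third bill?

£4,940

Claim 1 — £2,201: all of it applies to the deductible. Patient owes £2,201 (running OOP £2,201).
Claim 2 — £7,510: £199 finishes the deductible; £7,311 goes to coinsurance; 40% of £7,311 = £2,924.40. Cost to patient: £3,123.40. OOP to date £5,324.40.
Claim 3 — £12,350: deductible met; 40% of £12,350 = £4,940. Patient owes £4,940 (running OOP £10,264.40).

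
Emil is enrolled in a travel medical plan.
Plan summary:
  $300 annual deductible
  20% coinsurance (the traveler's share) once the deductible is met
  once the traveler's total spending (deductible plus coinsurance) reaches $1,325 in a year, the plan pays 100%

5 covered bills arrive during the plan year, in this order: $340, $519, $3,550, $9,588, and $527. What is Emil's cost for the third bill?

#1 ($340): deductible takes $300, $40 remains; traveler's 20% is $8. Cost to traveler: $308. OOP to date $308.
#2 ($519): deductible met; 20% of $519 = $103.80. Traveler owes $103.80 (running OOP $411.80).
#3 ($3,550): deductible already satisfied, so traveler's share is 20% × $3,550 = $710. Cost to traveler: $710. OOP to date $1,121.80.

$710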